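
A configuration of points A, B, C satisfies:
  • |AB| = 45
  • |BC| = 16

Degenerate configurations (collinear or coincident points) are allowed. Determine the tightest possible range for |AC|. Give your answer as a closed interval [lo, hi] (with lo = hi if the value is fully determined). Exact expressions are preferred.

|AB| ∈ {45}
|BC| ∈ {16}
|AC| ∈ [29, 61]

|AC| ∈ [29, 61]  (≈ [29.0000, 61.0000])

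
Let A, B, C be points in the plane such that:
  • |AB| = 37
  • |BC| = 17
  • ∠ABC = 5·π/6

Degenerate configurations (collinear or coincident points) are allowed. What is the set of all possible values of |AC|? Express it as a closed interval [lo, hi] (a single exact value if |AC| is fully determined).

|AB| ∈ {37}
|BC| ∈ {17}
|AC| ∈ {√(629·√(3) + 1658)}

|AC| = √(629·√(3) + 1658)  (≈ 52.4162)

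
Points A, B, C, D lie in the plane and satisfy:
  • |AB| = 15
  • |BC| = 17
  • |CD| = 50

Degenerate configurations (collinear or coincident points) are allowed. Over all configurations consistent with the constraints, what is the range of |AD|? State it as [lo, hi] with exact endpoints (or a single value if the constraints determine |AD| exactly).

|AD| ∈ [18, 82]  (≈ [18.0000, 82.0000])

|AB| ∈ {15}
|BC| ∈ {17}
|CD| ∈ {50}
|AC| ∈ [2, 32]
|BD| ∈ [33, 67]
|AD| ∈ [18, 82]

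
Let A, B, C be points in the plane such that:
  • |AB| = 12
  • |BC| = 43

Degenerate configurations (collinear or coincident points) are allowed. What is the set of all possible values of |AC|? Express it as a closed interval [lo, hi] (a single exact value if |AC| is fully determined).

|AC| ∈ [31, 55]  (≈ [31.0000, 55.0000])

|AB| ∈ {12}
|BC| ∈ {43}
|AC| ∈ [31, 55]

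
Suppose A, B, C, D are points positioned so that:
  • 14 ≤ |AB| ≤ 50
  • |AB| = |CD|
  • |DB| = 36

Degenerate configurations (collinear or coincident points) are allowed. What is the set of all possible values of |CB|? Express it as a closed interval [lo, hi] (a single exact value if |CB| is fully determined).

|AB| ∈ [14, 50]
|BD| ∈ {36}
|CD| ∈ [14, 50]
|AD| ∈ [0, 86]
|BC| ∈ [0, 86]
|AC| ∈ [0, 136]

|CB| ∈ [0, 86]  (≈ [0.0000, 86.0000])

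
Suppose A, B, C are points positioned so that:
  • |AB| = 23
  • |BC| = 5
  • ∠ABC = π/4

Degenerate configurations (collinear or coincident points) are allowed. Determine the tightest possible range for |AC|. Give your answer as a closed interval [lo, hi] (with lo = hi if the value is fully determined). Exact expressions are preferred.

|AB| ∈ {23}
|BC| ∈ {5}
|AC| ∈ {√(554 - 115·√(2))}

|AC| = √(554 - 115·√(2))  (≈ 19.7830)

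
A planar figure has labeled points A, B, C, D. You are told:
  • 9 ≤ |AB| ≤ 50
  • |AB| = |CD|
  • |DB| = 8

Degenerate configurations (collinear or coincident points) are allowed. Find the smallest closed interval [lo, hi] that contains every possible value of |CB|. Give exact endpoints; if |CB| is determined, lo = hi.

|CB| ∈ [1, 58]  (≈ [1.0000, 58.0000])

|AB| ∈ [9, 50]
|BD| ∈ {8}
|CD| ∈ [9, 50]
|AD| ∈ [1, 58]
|BC| ∈ [1, 58]
|AC| ∈ [0, 108]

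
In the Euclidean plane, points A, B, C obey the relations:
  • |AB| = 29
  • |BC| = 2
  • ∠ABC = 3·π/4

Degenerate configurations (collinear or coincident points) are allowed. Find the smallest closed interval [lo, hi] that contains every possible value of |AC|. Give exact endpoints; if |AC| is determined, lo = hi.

|AB| ∈ {29}
|BC| ∈ {2}
|AC| ∈ {√(58·√(2) + 845)}

|AC| = √(58·√(2) + 845)  (≈ 30.4471)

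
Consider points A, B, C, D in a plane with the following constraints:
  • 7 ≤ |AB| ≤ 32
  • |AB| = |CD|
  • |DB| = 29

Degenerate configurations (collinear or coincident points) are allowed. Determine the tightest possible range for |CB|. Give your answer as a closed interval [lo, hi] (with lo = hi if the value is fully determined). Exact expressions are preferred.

|CB| ∈ [0, 61]  (≈ [0.0000, 61.0000])

|AB| ∈ [7, 32]
|BD| ∈ {29}
|CD| ∈ [7, 32]
|AD| ∈ [0, 61]
|BC| ∈ [0, 61]
|AC| ∈ [0, 93]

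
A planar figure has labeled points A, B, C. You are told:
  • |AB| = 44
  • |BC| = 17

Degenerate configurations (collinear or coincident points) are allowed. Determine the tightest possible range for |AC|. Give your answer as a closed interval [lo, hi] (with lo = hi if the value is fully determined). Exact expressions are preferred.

|AB| ∈ {44}
|BC| ∈ {17}
|AC| ∈ [27, 61]

|AC| ∈ [27, 61]  (≈ [27.0000, 61.0000])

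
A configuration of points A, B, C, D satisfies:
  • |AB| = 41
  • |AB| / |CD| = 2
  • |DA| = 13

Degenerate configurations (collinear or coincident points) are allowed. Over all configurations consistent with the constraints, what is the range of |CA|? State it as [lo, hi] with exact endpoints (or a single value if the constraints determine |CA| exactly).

|AB| ∈ {41}
|AD| ∈ {13}
|CD| ∈ {41/2}
|BD| ∈ [28, 54]
|AC| ∈ [15/2, 67/2]
|BC| ∈ [15/2, 149/2]

|CA| ∈ [15/2, 67/2]  (≈ [7.5000, 33.5000])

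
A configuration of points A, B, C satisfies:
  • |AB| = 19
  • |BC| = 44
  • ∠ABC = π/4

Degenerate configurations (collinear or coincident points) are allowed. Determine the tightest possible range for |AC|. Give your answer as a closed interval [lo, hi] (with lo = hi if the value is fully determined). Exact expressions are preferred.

|AB| ∈ {19}
|BC| ∈ {44}
|AC| ∈ {√(2297 - 836·√(2))}

|AC| = √(2297 - 836·√(2))  (≈ 33.3874)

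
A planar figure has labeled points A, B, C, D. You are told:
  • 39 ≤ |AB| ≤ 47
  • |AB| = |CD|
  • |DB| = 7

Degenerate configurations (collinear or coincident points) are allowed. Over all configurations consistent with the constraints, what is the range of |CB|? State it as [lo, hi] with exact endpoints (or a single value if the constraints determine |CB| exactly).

|AB| ∈ [39, 47]
|BD| ∈ {7}
|CD| ∈ [39, 47]
|AD| ∈ [32, 54]
|BC| ∈ [32, 54]
|AC| ∈ [0, 101]

|CB| ∈ [32, 54]  (≈ [32.0000, 54.0000])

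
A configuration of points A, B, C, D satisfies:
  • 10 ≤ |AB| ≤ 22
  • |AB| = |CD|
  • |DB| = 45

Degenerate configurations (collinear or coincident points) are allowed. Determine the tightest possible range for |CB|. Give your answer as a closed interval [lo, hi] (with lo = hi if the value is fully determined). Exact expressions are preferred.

|CB| ∈ [23, 67]  (≈ [23.0000, 67.0000])

|AB| ∈ [10, 22]
|BD| ∈ {45}
|CD| ∈ [10, 22]
|AD| ∈ [23, 67]
|BC| ∈ [23, 67]
|AC| ∈ [1, 89]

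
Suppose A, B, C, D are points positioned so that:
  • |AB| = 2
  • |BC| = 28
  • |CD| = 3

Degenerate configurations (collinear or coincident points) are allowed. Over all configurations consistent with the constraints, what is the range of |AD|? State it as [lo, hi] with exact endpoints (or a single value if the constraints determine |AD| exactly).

|AB| ∈ {2}
|BC| ∈ {28}
|CD| ∈ {3}
|AC| ∈ [26, 30]
|BD| ∈ [25, 31]
|AD| ∈ [23, 33]

|AD| ∈ [23, 33]  (≈ [23.0000, 33.0000])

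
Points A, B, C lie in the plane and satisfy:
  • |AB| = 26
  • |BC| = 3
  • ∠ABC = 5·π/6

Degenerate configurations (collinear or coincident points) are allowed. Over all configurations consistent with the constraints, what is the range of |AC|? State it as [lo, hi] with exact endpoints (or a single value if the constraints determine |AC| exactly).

|AB| ∈ {26}
|BC| ∈ {3}
|AC| ∈ {√(78·√(3) + 685)}

|AC| = √(78·√(3) + 685)  (≈ 28.6374)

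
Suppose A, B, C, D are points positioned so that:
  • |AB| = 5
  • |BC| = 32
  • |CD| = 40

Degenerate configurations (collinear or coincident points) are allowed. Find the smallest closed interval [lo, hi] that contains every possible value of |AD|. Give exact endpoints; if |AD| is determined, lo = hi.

|AD| ∈ [3, 77]  (≈ [3.0000, 77.0000])

|AB| ∈ {5}
|BC| ∈ {32}
|CD| ∈ {40}
|AC| ∈ [27, 37]
|BD| ∈ [8, 72]
|AD| ∈ [3, 77]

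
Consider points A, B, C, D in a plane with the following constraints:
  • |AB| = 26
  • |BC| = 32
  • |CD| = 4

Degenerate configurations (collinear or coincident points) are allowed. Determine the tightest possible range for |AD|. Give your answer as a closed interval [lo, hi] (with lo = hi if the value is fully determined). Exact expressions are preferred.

|AB| ∈ {26}
|BC| ∈ {32}
|CD| ∈ {4}
|AC| ∈ [6, 58]
|BD| ∈ [28, 36]
|AD| ∈ [2, 62]

|AD| ∈ [2, 62]  (≈ [2.0000, 62.0000])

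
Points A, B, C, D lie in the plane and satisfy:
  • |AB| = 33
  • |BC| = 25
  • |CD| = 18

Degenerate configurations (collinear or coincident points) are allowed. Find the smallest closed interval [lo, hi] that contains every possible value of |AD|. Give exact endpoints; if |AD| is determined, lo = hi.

|AB| ∈ {33}
|BC| ∈ {25}
|CD| ∈ {18}
|AC| ∈ [8, 58]
|BD| ∈ [7, 43]
|AD| ∈ [0, 76]

|AD| ∈ [0, 76]  (≈ [0.0000, 76.0000])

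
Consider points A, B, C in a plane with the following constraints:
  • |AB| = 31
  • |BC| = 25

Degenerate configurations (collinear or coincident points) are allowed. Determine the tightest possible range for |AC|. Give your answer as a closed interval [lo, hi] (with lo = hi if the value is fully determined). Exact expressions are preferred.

|AB| ∈ {31}
|BC| ∈ {25}
|AC| ∈ [6, 56]

|AC| ∈ [6, 56]  (≈ [6.0000, 56.0000])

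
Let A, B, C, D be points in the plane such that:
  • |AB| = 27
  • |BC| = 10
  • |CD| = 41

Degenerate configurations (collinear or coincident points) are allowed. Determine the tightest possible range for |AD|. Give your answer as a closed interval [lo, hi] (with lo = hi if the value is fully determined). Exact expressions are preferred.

|AD| ∈ [4, 78]  (≈ [4.0000, 78.0000])

|AB| ∈ {27}
|BC| ∈ {10}
|CD| ∈ {41}
|AC| ∈ [17, 37]
|BD| ∈ [31, 51]
|AD| ∈ [4, 78]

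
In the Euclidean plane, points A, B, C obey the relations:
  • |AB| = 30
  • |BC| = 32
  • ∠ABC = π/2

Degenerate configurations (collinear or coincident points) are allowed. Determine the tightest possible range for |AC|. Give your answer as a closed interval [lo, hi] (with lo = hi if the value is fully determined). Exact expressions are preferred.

|AC| = 2·√(481)  (≈ 43.8634)

|AB| ∈ {30}
|BC| ∈ {32}
|AC| ∈ {2·√(481)}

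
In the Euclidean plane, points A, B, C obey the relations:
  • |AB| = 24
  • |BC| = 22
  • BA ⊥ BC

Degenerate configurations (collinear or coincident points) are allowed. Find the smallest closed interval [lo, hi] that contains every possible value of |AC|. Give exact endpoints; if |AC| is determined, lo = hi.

|AC| = 2·√(265)  (≈ 32.5576)

|AB| ∈ {24}
|BC| ∈ {22}
|AC| ∈ {2·√(265)}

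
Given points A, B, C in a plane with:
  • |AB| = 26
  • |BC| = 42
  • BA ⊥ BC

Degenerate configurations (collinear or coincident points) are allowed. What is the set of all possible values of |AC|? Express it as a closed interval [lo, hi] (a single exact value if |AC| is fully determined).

|AC| = 2·√(610)  (≈ 49.3964)

|AB| ∈ {26}
|BC| ∈ {42}
|AC| ∈ {2·√(610)}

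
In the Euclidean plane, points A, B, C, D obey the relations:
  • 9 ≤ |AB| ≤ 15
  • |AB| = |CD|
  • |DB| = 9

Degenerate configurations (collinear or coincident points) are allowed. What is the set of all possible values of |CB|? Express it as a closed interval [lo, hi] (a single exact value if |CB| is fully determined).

|CB| ∈ [0, 24]  (≈ [0.0000, 24.0000])

|AB| ∈ [9, 15]
|BD| ∈ {9}
|CD| ∈ [9, 15]
|AD| ∈ [0, 24]
|BC| ∈ [0, 24]
|AC| ∈ [0, 39]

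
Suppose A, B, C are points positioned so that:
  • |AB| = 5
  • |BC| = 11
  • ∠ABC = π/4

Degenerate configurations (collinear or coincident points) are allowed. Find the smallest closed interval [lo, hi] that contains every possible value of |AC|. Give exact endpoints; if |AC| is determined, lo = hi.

|AB| ∈ {5}
|BC| ∈ {11}
|AC| ∈ {√(146 - 55·√(2))}

|AC| = √(146 - 55·√(2))  (≈ 8.2594)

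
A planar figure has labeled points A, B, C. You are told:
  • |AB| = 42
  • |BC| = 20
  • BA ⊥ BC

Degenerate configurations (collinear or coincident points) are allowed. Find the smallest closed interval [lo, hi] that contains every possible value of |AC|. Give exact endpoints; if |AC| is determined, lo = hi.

|AB| ∈ {42}
|BC| ∈ {20}
|AC| ∈ {2·√(541)}

|AC| = 2·√(541)  (≈ 46.5188)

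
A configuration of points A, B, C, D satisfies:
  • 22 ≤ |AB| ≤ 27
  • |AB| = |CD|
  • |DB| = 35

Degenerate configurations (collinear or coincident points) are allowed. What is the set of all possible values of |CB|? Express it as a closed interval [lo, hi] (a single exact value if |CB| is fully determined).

|AB| ∈ [22, 27]
|BD| ∈ {35}
|CD| ∈ [22, 27]
|AD| ∈ [8, 62]
|BC| ∈ [8, 62]
|AC| ∈ [0, 89]

|CB| ∈ [8, 62]  (≈ [8.0000, 62.0000])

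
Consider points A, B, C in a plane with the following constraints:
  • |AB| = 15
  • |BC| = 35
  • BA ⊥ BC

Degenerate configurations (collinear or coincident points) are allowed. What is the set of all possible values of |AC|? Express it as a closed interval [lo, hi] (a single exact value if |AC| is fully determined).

|AB| ∈ {15}
|BC| ∈ {35}
|AC| ∈ {5·√(58)}

|AC| = 5·√(58)  (≈ 38.0789)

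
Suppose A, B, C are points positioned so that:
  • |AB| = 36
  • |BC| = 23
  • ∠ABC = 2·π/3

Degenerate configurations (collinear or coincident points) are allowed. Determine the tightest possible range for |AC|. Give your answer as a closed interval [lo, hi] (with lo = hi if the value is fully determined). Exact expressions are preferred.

|AC| = √(2653)  (≈ 51.5073)

|AB| ∈ {36}
|BC| ∈ {23}
|AC| ∈ {√(2653)}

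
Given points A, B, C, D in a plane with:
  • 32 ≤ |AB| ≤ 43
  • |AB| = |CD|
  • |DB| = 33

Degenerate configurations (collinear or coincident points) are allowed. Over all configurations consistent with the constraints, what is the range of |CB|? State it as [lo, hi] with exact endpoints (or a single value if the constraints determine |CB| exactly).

|CB| ∈ [0, 76]  (≈ [0.0000, 76.0000])

|AB| ∈ [32, 43]
|BD| ∈ {33}
|CD| ∈ [32, 43]
|AD| ∈ [0, 76]
|BC| ∈ [0, 76]
|AC| ∈ [0, 119]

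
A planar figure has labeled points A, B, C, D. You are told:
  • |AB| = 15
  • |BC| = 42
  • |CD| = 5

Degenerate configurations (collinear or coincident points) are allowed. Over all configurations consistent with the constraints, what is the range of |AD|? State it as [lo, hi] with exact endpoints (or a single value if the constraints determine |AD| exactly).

|AD| ∈ [22, 62]  (≈ [22.0000, 62.0000])

|AB| ∈ {15}
|BC| ∈ {42}
|CD| ∈ {5}
|AC| ∈ [27, 57]
|BD| ∈ [37, 47]
|AD| ∈ [22, 62]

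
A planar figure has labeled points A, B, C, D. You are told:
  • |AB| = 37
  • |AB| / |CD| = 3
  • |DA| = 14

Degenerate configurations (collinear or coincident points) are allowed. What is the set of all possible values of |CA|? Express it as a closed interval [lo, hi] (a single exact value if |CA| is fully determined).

|CA| ∈ [5/3, 79/3]  (≈ [1.6667, 26.3333])

|AB| ∈ {37}
|AD| ∈ {14}
|CD| ∈ {37/3}
|BD| ∈ [23, 51]
|AC| ∈ [5/3, 79/3]
|BC| ∈ [32/3, 190/3]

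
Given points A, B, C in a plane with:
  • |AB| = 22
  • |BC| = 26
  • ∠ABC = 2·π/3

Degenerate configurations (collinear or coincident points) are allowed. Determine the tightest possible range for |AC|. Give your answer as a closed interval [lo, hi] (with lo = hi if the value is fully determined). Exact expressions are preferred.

|AB| ∈ {22}
|BC| ∈ {26}
|AC| ∈ {2·√(433)}

|AC| = 2·√(433)  (≈ 41.6173)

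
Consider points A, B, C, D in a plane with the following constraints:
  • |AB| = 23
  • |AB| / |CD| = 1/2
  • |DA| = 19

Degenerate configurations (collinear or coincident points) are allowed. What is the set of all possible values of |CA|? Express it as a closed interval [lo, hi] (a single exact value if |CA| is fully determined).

|AB| ∈ {23}
|AD| ∈ {19}
|CD| ∈ {46}
|BD| ∈ [4, 42]
|AC| ∈ [27, 65]
|BC| ∈ [4, 88]

|CA| ∈ [27, 65]  (≈ [27.0000, 65.0000])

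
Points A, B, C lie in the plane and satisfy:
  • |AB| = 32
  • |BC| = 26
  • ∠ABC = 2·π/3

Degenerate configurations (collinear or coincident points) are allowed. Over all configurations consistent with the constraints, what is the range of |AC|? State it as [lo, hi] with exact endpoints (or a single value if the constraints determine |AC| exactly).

|AB| ∈ {32}
|BC| ∈ {26}
|AC| ∈ {2·√(633)}

|AC| = 2·√(633)  (≈ 50.3190)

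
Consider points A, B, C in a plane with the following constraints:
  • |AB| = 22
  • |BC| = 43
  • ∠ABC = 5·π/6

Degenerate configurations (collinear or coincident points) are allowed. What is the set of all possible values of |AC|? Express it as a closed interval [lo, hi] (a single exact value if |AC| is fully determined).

|AB| ∈ {22}
|BC| ∈ {43}
|AC| ∈ {√(946·√(3) + 2333)}

|AC| = √(946·√(3) + 2333)  (≈ 63.0200)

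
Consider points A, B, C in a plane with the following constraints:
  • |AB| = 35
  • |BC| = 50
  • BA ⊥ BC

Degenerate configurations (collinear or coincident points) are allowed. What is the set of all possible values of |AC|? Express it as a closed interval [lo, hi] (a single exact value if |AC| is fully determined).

|AC| = 5·√(149)  (≈ 61.0328)

|AB| ∈ {35}
|BC| ∈ {50}
|AC| ∈ {5·√(149)}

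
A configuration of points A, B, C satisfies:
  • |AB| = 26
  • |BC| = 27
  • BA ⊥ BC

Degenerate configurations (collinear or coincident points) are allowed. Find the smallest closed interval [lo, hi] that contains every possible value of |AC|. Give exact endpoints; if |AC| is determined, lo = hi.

|AC| = √(1405)  (≈ 37.4833)

|AB| ∈ {26}
|BC| ∈ {27}
|AC| ∈ {√(1405)}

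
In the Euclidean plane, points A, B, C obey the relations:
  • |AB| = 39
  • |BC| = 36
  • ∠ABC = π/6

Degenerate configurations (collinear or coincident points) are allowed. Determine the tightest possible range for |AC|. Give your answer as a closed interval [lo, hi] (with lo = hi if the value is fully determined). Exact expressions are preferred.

|AC| = 3·√(313 - 156·√(3))  (≈ 19.6265)

|AB| ∈ {39}
|BC| ∈ {36}
|AC| ∈ {3·√(313 - 156·√(3))}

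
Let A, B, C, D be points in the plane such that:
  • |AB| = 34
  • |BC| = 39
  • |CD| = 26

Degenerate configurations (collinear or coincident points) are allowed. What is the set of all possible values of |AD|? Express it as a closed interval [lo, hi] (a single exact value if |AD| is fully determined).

|AD| ∈ [0, 99]  (≈ [0.0000, 99.0000])

|AB| ∈ {34}
|BC| ∈ {39}
|CD| ∈ {26}
|AC| ∈ [5, 73]
|BD| ∈ [13, 65]
|AD| ∈ [0, 99]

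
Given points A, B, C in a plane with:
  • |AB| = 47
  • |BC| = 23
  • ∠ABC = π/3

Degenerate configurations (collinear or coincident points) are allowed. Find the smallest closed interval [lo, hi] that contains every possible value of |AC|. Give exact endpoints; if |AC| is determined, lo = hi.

|AB| ∈ {47}
|BC| ∈ {23}
|AC| ∈ {√(1657)}

|AC| = √(1657)  (≈ 40.7063)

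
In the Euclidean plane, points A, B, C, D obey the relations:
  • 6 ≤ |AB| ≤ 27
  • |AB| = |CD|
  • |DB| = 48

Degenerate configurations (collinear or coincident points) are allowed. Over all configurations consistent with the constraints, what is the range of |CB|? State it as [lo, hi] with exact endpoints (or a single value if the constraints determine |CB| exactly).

|AB| ∈ [6, 27]
|BD| ∈ {48}
|CD| ∈ [6, 27]
|AD| ∈ [21, 75]
|BC| ∈ [21, 75]
|AC| ∈ [0, 102]

|CB| ∈ [21, 75]  (≈ [21.0000, 75.0000])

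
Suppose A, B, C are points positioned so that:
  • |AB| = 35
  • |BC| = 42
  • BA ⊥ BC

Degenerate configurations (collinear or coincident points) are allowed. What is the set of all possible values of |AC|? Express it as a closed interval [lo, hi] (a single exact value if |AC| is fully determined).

|AC| = 7·√(61)  (≈ 54.6717)

|AB| ∈ {35}
|BC| ∈ {42}
|AC| ∈ {7·√(61)}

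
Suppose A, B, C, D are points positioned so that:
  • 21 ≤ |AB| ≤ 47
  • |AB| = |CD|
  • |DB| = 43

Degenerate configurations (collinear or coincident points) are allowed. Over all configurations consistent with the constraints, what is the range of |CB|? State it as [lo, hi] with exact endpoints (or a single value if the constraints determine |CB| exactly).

|AB| ∈ [21, 47]
|BD| ∈ {43}
|CD| ∈ [21, 47]
|AD| ∈ [0, 90]
|BC| ∈ [0, 90]
|AC| ∈ [0, 137]

|CB| ∈ [0, 90]  (≈ [0.0000, 90.0000])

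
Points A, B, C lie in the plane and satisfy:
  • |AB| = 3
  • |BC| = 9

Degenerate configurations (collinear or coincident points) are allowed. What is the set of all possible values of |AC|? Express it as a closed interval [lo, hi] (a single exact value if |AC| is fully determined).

|AB| ∈ {3}
|BC| ∈ {9}
|AC| ∈ [6, 12]

|AC| ∈ [6, 12]  (≈ [6.0000, 12.0000])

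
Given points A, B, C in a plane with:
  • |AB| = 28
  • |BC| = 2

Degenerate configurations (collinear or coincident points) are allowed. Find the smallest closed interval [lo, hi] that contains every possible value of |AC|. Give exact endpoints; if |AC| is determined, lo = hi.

|AB| ∈ {28}
|BC| ∈ {2}
|AC| ∈ [26, 30]

|AC| ∈ [26, 30]  (≈ [26.0000, 30.0000])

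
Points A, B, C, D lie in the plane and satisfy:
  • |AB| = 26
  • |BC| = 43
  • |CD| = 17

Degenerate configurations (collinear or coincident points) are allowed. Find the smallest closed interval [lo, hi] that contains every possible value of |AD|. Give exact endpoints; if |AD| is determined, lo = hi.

|AD| ∈ [0, 86]  (≈ [0.0000, 86.0000])

|AB| ∈ {26}
|BC| ∈ {43}
|CD| ∈ {17}
|AC| ∈ [17, 69]
|BD| ∈ [26, 60]
|AD| ∈ [0, 86]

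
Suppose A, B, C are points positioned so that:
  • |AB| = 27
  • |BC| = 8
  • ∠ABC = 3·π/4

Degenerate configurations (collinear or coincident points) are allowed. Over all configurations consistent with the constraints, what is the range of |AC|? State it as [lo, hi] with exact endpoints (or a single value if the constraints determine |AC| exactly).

|AC| = √(216·√(2) + 793)  (≈ 33.1432)

|AB| ∈ {27}
|BC| ∈ {8}
|AC| ∈ {√(216·√(2) + 793)}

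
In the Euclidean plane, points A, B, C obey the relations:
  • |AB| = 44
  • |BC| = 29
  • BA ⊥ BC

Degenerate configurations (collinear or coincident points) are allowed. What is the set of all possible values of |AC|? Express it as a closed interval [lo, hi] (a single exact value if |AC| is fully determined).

|AB| ∈ {44}
|BC| ∈ {29}
|AC| ∈ {√(2777)}

|AC| = √(2777)  (≈ 52.6972)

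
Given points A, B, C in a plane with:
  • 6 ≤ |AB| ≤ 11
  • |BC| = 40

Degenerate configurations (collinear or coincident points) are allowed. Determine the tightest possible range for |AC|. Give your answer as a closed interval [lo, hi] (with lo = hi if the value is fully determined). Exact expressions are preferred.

|AB| ∈ [6, 11]
|BC| ∈ {40}
|AC| ∈ [29, 51]

|AC| ∈ [29, 51]  (≈ [29.0000, 51.0000])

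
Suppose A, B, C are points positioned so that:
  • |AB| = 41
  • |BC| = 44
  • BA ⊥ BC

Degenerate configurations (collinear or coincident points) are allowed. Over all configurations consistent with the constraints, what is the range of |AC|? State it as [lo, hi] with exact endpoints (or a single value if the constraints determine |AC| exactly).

|AC| = √(3617)  (≈ 60.1415)

|AB| ∈ {41}
|BC| ∈ {44}
|AC| ∈ {√(3617)}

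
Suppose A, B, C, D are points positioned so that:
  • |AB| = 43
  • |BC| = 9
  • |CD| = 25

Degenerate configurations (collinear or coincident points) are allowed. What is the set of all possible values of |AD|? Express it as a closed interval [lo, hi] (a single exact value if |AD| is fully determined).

|AD| ∈ [9, 77]  (≈ [9.0000, 77.0000])

|AB| ∈ {43}
|BC| ∈ {9}
|CD| ∈ {25}
|AC| ∈ [34, 52]
|BD| ∈ [16, 34]
|AD| ∈ [9, 77]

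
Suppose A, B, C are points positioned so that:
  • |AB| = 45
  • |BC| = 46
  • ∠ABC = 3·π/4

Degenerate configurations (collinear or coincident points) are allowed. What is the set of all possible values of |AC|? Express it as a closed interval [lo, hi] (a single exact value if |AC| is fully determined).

|AB| ∈ {45}
|BC| ∈ {46}
|AC| ∈ {√(2070·√(2) + 4141)}

|AC| = √(2070·√(2) + 4141)  (≈ 84.0739)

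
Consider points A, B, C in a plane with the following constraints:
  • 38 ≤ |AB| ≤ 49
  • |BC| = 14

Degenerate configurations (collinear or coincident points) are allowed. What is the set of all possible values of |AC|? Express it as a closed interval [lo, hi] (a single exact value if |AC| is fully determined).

|AC| ∈ [24, 63]  (≈ [24.0000, 63.0000])

|AB| ∈ [38, 49]
|BC| ∈ {14}
|AC| ∈ [24, 63]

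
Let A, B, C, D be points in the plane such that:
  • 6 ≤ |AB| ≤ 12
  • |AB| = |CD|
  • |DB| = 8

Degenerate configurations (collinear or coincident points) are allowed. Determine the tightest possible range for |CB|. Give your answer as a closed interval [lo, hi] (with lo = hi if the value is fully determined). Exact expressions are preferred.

|AB| ∈ [6, 12]
|BD| ∈ {8}
|CD| ∈ [6, 12]
|AD| ∈ [0, 20]
|BC| ∈ [0, 20]
|AC| ∈ [0, 32]

|CB| ∈ [0, 20]  (≈ [0.0000, 20.0000])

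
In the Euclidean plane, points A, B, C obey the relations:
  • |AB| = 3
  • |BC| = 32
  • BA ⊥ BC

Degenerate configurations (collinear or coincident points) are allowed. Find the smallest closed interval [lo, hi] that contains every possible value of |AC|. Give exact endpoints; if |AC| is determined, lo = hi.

|AC| = √(1033)  (≈ 32.1403)

|AB| ∈ {3}
|BC| ∈ {32}
|AC| ∈ {√(1033)}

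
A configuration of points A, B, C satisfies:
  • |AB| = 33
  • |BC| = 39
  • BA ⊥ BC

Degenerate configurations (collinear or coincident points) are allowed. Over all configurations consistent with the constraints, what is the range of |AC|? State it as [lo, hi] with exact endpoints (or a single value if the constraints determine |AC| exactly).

|AB| ∈ {33}
|BC| ∈ {39}
|AC| ∈ {3·√(290)}

|AC| = 3·√(290)  (≈ 51.0882)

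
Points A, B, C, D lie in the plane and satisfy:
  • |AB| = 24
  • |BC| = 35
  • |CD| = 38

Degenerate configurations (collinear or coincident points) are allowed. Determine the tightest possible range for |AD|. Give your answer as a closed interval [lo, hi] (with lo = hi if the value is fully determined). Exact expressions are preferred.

|AD| ∈ [0, 97]  (≈ [0.0000, 97.0000])

|AB| ∈ {24}
|BC| ∈ {35}
|CD| ∈ {38}
|AC| ∈ [11, 59]
|BD| ∈ [3, 73]
|AD| ∈ [0, 97]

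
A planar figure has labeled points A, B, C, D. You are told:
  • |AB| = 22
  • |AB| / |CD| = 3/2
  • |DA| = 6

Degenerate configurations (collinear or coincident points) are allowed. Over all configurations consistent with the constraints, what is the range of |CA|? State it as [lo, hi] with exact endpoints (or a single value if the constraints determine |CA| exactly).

|AB| ∈ {22}
|AD| ∈ {6}
|CD| ∈ {44/3}
|BD| ∈ [16, 28]
|AC| ∈ [26/3, 62/3]
|BC| ∈ [4/3, 128/3]

|CA| ∈ [26/3, 62/3]  (≈ [8.6667, 20.6667])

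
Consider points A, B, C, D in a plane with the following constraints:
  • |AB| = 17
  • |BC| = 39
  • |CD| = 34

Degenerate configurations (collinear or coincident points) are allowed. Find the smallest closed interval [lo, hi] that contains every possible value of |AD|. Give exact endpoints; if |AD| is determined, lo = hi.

|AD| ∈ [0, 90]  (≈ [0.0000, 90.0000])

|AB| ∈ {17}
|BC| ∈ {39}
|CD| ∈ {34}
|AC| ∈ [22, 56]
|BD| ∈ [5, 73]
|AD| ∈ [0, 90]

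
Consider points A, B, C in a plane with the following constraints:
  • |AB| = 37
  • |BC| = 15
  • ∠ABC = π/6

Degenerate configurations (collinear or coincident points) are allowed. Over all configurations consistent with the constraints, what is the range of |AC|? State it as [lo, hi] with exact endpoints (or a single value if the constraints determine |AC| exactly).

|AC| = √(1594 - 555·√(3))  (≈ 25.1538)

|AB| ∈ {37}
|BC| ∈ {15}
|AC| ∈ {√(1594 - 555·√(3))}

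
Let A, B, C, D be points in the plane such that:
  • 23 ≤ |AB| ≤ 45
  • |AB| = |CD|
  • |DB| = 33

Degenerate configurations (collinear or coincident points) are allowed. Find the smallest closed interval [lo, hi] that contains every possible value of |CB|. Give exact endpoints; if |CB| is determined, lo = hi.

|AB| ∈ [23, 45]
|BD| ∈ {33}
|CD| ∈ [23, 45]
|AD| ∈ [0, 78]
|BC| ∈ [0, 78]
|AC| ∈ [0, 123]

|CB| ∈ [0, 78]  (≈ [0.0000, 78.0000])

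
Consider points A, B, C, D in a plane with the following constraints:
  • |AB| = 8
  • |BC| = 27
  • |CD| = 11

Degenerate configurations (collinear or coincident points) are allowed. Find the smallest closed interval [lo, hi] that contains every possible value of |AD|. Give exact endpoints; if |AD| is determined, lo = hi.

|AB| ∈ {8}
|BC| ∈ {27}
|CD| ∈ {11}
|AC| ∈ [19, 35]
|BD| ∈ [16, 38]
|AD| ∈ [8, 46]

|AD| ∈ [8, 46]  (≈ [8.0000, 46.0000])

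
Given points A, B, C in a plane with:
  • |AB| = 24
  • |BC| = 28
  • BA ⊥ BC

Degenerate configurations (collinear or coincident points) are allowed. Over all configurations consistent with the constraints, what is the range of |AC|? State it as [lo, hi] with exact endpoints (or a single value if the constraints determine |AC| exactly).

|AC| = 4·√(85)  (≈ 36.8782)

|AB| ∈ {24}
|BC| ∈ {28}
|AC| ∈ {4·√(85)}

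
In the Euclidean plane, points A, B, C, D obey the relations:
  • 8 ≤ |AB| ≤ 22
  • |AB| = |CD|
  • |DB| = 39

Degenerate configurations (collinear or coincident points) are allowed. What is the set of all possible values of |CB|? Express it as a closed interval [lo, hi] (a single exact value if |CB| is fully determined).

|AB| ∈ [8, 22]
|BD| ∈ {39}
|CD| ∈ [8, 22]
|AD| ∈ [17, 61]
|BC| ∈ [17, 61]
|AC| ∈ [0, 83]

|CB| ∈ [17, 61]  (≈ [17.0000, 61.0000])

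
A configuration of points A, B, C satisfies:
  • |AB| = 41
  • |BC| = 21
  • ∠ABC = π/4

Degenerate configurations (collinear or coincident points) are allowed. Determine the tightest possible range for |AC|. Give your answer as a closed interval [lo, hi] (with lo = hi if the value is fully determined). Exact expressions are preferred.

|AC| = √(2122 - 861·√(2))  (≈ 30.0726)

|AB| ∈ {41}
|BC| ∈ {21}
|AC| ∈ {√(2122 - 861·√(2))}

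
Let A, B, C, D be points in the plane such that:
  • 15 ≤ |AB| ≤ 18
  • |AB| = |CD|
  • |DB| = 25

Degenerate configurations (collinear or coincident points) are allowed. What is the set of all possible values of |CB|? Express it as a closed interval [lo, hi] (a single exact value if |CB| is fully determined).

|AB| ∈ [15, 18]
|BD| ∈ {25}
|CD| ∈ [15, 18]
|AD| ∈ [7, 43]
|BC| ∈ [7, 43]
|AC| ∈ [0, 61]

|CB| ∈ [7, 43]  (≈ [7.0000, 43.0000])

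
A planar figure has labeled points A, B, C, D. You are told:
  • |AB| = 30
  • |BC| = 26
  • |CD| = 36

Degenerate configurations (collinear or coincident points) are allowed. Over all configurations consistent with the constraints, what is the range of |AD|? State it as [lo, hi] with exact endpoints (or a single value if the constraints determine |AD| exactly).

|AD| ∈ [0, 92]  (≈ [0.0000, 92.0000])

|AB| ∈ {30}
|BC| ∈ {26}
|CD| ∈ {36}
|AC| ∈ [4, 56]
|BD| ∈ [10, 62]
|AD| ∈ [0, 92]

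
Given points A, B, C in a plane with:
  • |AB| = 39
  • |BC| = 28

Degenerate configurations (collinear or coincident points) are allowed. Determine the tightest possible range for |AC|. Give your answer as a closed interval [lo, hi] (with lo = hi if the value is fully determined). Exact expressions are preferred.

|AB| ∈ {39}
|BC| ∈ {28}
|AC| ∈ [11, 67]

|AC| ∈ [11, 67]  (≈ [11.0000, 67.0000])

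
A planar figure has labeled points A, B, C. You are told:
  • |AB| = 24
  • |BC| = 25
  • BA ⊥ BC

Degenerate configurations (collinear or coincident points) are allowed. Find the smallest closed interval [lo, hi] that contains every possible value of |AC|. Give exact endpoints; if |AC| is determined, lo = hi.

|AC| = √(1201)  (≈ 34.6554)

|AB| ∈ {24}
|BC| ∈ {25}
|AC| ∈ {√(1201)}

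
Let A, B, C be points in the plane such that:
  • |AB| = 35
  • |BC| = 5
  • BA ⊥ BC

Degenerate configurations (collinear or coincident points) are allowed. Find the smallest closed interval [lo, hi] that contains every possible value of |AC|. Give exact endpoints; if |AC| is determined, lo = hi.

|AB| ∈ {35}
|BC| ∈ {5}
|AC| ∈ {25·√(2)}

|AC| = 25·√(2)  (≈ 35.3553)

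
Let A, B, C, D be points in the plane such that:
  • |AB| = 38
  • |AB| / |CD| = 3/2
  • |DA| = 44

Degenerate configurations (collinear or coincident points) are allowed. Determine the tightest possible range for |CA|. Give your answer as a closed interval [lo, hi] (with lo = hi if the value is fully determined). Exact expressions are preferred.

|CA| ∈ [56/3, 208/3]  (≈ [18.6667, 69.3333])

|AB| ∈ {38}
|AD| ∈ {44}
|CD| ∈ {76/3}
|BD| ∈ [6, 82]
|AC| ∈ [56/3, 208/3]
|BC| ∈ [0, 322/3]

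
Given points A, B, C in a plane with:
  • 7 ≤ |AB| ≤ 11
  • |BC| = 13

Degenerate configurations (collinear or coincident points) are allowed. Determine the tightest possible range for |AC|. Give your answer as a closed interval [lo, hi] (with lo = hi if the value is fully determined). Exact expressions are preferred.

|AB| ∈ [7, 11]
|BC| ∈ {13}
|AC| ∈ [2, 24]

|AC| ∈ [2, 24]  (≈ [2.0000, 24.0000])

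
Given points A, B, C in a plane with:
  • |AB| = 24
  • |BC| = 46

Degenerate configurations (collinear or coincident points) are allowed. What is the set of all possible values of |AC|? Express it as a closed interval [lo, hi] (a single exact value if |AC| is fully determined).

|AC| ∈ [22, 70]  (≈ [22.0000, 70.0000])

|AB| ∈ {24}
|BC| ∈ {46}
|AC| ∈ [22, 70]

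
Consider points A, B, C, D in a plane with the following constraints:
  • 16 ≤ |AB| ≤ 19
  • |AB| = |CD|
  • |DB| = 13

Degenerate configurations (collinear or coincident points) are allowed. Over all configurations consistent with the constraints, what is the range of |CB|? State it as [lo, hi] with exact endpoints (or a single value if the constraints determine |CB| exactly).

|CB| ∈ [3, 32]  (≈ [3.0000, 32.0000])

|AB| ∈ [16, 19]
|BD| ∈ {13}
|CD| ∈ [16, 19]
|AD| ∈ [3, 32]
|BC| ∈ [3, 32]
|AC| ∈ [0, 51]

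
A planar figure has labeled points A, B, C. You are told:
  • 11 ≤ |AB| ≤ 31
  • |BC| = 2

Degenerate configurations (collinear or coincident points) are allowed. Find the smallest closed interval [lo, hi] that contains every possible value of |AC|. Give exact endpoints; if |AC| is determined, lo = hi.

|AC| ∈ [9, 33]  (≈ [9.0000, 33.0000])

|AB| ∈ [11, 31]
|BC| ∈ {2}
|AC| ∈ [9, 33]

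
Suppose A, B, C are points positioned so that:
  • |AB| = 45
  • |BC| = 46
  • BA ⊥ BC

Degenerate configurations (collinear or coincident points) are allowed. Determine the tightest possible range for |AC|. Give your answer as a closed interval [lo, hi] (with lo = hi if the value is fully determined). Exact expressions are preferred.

|AC| = √(4141)  (≈ 64.3506)

|AB| ∈ {45}
|BC| ∈ {46}
|AC| ∈ {√(4141)}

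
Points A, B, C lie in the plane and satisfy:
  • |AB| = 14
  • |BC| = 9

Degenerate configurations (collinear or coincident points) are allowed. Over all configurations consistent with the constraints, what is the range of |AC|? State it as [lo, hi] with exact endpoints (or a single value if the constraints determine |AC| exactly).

|AB| ∈ {14}
|BC| ∈ {9}
|AC| ∈ [5, 23]

|AC| ∈ [5, 23]  (≈ [5.0000, 23.0000])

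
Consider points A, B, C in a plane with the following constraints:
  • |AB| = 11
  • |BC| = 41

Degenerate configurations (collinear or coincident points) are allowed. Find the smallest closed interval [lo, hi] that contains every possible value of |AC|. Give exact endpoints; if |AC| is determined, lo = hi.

|AC| ∈ [30, 52]  (≈ [30.0000, 52.0000])

|AB| ∈ {11}
|BC| ∈ {41}
|AC| ∈ [30, 52]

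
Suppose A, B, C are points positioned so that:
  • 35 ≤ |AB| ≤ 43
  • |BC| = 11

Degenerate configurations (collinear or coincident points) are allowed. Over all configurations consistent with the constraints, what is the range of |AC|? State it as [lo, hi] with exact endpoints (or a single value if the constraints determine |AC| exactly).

|AC| ∈ [24, 54]  (≈ [24.0000, 54.0000])

|AB| ∈ [35, 43]
|BC| ∈ {11}
|AC| ∈ [24, 54]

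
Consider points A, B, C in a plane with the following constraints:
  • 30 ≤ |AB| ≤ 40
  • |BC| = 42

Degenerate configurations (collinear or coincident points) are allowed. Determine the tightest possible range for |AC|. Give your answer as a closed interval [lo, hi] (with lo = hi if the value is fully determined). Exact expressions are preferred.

|AB| ∈ [30, 40]
|BC| ∈ {42}
|AC| ∈ [2, 82]

|AC| ∈ [2, 82]  (≈ [2.0000, 82.0000])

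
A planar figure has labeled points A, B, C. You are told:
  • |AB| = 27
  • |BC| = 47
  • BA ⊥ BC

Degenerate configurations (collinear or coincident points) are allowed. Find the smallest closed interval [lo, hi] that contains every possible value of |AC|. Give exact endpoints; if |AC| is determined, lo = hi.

|AB| ∈ {27}
|BC| ∈ {47}
|AC| ∈ {√(2938)}

|AC| = √(2938)  (≈ 54.2033)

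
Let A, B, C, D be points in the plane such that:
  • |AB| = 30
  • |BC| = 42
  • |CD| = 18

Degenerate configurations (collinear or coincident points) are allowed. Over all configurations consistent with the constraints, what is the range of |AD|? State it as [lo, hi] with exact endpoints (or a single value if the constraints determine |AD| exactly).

|AB| ∈ {30}
|BC| ∈ {42}
|CD| ∈ {18}
|AC| ∈ [12, 72]
|BD| ∈ [24, 60]
|AD| ∈ [0, 90]

|AD| ∈ [0, 90]  (≈ [0.0000, 90.0000])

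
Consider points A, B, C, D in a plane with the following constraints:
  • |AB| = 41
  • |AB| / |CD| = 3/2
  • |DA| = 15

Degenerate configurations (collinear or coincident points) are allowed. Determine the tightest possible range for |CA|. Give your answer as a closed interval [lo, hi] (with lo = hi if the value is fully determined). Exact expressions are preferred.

|AB| ∈ {41}
|AD| ∈ {15}
|CD| ∈ {82/3}
|BD| ∈ [26, 56]
|AC| ∈ [37/3, 127/3]
|BC| ∈ [0, 250/3]

|CA| ∈ [37/3, 127/3]  (≈ [12.3333, 42.3333])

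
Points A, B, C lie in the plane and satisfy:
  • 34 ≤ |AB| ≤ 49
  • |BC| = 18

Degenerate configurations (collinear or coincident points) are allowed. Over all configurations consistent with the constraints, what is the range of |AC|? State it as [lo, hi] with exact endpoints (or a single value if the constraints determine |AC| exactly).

|AB| ∈ [34, 49]
|BC| ∈ {18}
|AC| ∈ [16, 67]

|AC| ∈ [16, 67]  (≈ [16.0000, 67.0000])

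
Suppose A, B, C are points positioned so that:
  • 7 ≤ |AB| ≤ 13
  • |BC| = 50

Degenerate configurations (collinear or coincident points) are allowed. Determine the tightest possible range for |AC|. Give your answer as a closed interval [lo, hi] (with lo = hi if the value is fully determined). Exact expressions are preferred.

|AB| ∈ [7, 13]
|BC| ∈ {50}
|AC| ∈ [37, 63]

|AC| ∈ [37, 63]  (≈ [37.0000, 63.0000])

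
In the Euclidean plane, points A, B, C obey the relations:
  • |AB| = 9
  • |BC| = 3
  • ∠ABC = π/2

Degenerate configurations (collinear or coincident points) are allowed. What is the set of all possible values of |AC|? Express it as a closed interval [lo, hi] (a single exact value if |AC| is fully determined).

|AB| ∈ {9}
|BC| ∈ {3}
|AC| ∈ {3·√(10)}

|AC| = 3·√(10)  (≈ 9.4868)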